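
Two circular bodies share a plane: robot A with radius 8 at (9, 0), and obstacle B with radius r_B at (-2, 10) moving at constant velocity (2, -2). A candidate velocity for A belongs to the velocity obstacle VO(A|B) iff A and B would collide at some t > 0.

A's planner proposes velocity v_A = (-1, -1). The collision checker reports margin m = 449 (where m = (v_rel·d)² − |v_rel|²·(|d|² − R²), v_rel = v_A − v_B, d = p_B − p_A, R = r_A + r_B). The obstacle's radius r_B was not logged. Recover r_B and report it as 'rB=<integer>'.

m = 449
d = (-11, 10);  v_rel = (-3, 1),  |v_rel|² = 10
v_rel×d = (-3)·(10) − (1)·(-11) = -19
since m = R²·10 − (-19)²:  R² = (361 + 449) / 10 = 81
R = √81 = 9  ⇒  r_B = 9 − 8 = 1

rB=1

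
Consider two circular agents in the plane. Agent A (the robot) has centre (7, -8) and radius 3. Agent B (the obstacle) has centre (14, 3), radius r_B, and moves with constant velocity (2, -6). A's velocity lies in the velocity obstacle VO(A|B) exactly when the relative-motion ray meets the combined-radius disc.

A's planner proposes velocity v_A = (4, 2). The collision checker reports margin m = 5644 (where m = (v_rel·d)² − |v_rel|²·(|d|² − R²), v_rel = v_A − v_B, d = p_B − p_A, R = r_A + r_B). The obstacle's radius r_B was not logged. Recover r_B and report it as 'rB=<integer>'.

m = 5644
d = (7, 11);  v_rel = (2, 8),  |v_rel|² = 68
v_rel×d = (2)·(11) − (8)·(7) = -34
since m = R²·68 − (-34)²:  R² = (1156 + 5644) / 68 = 100
R = √100 = 10  ⇒  r_B = 10 − 3 = 7

rB=7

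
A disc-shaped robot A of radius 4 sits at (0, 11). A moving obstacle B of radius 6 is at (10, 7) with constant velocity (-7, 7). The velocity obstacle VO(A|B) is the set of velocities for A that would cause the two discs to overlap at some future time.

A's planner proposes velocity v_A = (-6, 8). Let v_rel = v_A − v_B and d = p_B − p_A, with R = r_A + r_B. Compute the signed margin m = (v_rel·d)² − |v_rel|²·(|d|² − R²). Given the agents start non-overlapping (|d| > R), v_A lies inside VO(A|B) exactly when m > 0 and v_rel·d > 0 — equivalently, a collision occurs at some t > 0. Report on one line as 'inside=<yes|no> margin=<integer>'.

d = (10, -4),  |d|² = 116;  R = 4+6 = 10,  c = 116−10² = 16
v_rel = (1, 1),  |v_rel|² = 2;  v_rel·d = (1)·(10) + (1)·(-4) = 6
2·t² − 12·t + 16 = 0  ⇒  m = 6² − 2·16 = 4
m = 4 > 0,  v_rel·d = 6 > 0  ⇒  inside

inside=yes margin=4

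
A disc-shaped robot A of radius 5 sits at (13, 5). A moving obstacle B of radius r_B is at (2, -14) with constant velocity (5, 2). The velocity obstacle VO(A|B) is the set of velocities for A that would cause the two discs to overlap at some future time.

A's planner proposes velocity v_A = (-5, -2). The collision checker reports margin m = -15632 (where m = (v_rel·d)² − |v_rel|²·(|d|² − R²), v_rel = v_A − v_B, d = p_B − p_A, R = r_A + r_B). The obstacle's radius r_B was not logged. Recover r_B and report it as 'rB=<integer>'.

m = -15632
d = (-11, -19);  v_rel = (-10, -4),  |v_rel|² = 116
v_rel×d = (-10)·(-19) − (-4)·(-11) = 146
since m = R²·116 − 146²:  R² = (21316 + -15632) / 116 = 49
R = √49 = 7  ⇒  r_B = 7 − 5 = 2

rB=2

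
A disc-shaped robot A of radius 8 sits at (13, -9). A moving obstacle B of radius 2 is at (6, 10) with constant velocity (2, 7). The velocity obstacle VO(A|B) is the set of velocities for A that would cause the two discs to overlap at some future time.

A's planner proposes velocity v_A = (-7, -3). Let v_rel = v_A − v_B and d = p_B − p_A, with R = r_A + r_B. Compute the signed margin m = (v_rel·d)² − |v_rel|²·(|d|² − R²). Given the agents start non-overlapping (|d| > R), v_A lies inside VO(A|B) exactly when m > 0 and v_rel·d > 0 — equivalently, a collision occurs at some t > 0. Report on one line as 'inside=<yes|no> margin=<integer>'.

d = (-7, 19),  |d|² = 410;  R = 8+2 = 10,  c = 410−10² = 310
v_rel = (-9, -10),  |v_rel|² = 181;  v_rel·d = (-9)·(-7) + (-10)·(19) = -127
181·t² + 254·t + 310 = 0  ⇒  m = (-127)² − 181·310 = -39981
m = -39981 < 0,  v_rel·d = -127 < 0  ⇒  outside

inside=no margin=-39981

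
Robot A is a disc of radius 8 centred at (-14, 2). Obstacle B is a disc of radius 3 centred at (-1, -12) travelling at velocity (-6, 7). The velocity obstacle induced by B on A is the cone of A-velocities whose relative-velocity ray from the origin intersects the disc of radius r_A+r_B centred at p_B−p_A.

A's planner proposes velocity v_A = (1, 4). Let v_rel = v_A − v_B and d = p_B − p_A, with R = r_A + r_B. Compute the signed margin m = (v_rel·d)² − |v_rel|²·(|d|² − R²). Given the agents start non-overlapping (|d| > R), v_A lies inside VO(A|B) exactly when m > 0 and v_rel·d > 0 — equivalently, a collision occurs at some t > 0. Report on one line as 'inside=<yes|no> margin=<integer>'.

d = (13, -14),  |d|² = 365;  R = 8+3 = 11,  c = 365−11² = 244
v_rel = (7, -3),  |v_rel|² = 58;  v_rel·d = (7)·(13) + (-3)·(-14) = 133
58·t² − 266·t + 244 = 0  ⇒  m = 133² − 58·244 = 3537
m = 3537 > 0,  v_rel·d = 133 > 0  ⇒  inside

inside=yes margin=3537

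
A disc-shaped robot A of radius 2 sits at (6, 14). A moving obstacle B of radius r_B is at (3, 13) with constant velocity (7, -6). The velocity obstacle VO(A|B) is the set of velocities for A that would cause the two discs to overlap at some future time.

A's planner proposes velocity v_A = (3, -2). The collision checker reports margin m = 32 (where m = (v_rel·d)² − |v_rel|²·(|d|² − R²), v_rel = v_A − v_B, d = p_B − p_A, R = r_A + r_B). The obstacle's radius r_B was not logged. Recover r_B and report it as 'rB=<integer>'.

m = 32
d = (-3, -1);  v_rel = (-4, 4),  |v_rel|² = 32
v_rel×d = (-4)·(-1) − (4)·(-3) = 16
since m = R²·32 − 16²:  R² = (256 + 32) / 32 = 9
R = √9 = 3  ⇒  r_B = 3 − 2 = 1

rB=1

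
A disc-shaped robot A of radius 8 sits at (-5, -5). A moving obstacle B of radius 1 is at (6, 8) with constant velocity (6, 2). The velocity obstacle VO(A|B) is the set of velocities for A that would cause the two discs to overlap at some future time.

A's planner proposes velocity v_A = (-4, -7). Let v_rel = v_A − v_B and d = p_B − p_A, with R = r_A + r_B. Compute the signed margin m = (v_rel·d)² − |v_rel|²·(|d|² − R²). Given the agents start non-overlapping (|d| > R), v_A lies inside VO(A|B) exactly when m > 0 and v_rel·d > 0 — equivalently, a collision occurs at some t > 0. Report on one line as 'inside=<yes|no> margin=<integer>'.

d = (11, 13),  |d|² = 290;  R = 8+1 = 9,  c = 290−9² = 209
v_rel = (-10, -9),  |v_rel|² = 181;  v_rel·d = (-10)·(11) + (-9)·(13) = -227
181·t² + 454·t + 209 = 0  ⇒  m = (-227)² − 181·209 = 13700
m = 13700 > 0,  v_rel·d = -227 < 0  ⇒  outside

inside=no margin=13700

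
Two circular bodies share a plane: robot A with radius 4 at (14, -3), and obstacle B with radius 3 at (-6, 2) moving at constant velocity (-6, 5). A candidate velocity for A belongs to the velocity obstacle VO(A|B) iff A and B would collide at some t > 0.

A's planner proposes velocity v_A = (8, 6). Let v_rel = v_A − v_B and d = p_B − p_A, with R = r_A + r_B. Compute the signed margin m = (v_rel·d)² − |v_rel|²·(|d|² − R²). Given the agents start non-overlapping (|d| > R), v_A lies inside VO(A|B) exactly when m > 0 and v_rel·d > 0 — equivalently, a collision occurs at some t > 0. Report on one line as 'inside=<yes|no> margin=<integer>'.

d = (-20, 5),  |d|² = 425;  R = 4+3 = 7,  c = 425−7² = 376
v_rel = (14, 1),  |v_rel|² = 197;  v_rel·d = (14)·(-20) + (1)·(5) = -275
197·t² + 550·t + 376 = 0  ⇒  m = (-275)² − 197·376 = 1553
m = 1553 > 0,  v_rel·d = -275 < 0  ⇒  outside

inside=no margin=1553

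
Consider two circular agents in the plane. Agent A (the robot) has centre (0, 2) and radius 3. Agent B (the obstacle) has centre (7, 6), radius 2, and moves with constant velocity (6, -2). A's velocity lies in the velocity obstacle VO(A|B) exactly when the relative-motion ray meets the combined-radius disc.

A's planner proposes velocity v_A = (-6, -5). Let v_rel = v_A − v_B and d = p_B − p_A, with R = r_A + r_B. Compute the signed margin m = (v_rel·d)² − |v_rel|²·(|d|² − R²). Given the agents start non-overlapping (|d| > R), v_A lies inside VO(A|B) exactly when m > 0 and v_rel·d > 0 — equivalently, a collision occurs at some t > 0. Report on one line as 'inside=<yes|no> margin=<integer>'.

d = (7, 4),  |d|² = 65;  R = 3+2 = 5,  c = 65−5² = 40
v_rel = (-12, -3),  |v_rel|² = 153;  v_rel·d = (-12)·(7) + (-3)·(4) = -96
153·t² + 192·t + 40 = 0  ⇒  m = (-96)² − 153·40 = 3096
m = 3096 > 0,  v_rel·d = -96 < 0  ⇒  outside

inside=no margin=3096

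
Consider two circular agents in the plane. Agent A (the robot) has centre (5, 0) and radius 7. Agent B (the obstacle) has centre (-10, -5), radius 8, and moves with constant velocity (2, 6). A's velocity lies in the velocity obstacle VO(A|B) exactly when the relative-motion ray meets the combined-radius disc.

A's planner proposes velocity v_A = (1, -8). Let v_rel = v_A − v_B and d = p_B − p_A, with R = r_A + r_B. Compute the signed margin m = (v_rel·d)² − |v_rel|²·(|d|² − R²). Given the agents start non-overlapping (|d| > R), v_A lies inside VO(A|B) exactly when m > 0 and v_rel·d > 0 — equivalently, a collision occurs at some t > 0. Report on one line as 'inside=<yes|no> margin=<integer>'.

d = (-15, -5),  |d|² = 250;  R = 7+8 = 15,  c = 250−15² = 25
v_rel = (-1, -14),  |v_rel|² = 197;  v_rel·d = (-1)·(-15) + (-14)·(-5) = 85
197·t² − 170·t + 25 = 0  ⇒  m = 85² − 197·25 = 2300
m = 2300 > 0,  v_rel·d = 85 > 0  ⇒  inside

inside=yes margin=2300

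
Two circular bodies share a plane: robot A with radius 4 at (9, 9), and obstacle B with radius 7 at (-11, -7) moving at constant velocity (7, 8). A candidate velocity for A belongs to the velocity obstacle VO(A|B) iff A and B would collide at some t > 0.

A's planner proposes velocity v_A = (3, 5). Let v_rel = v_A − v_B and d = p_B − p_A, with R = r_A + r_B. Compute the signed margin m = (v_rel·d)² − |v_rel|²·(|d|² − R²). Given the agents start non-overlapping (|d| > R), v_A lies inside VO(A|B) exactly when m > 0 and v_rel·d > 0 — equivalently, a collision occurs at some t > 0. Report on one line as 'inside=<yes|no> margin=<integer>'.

d = (-20, -16),  |d|² = 656;  R = 4+7 = 11,  c = 656−11² = 535
v_rel = (-4, -3),  |v_rel|² = 25;  v_rel·d = (-4)·(-20) + (-3)·(-16) = 128
25·t² − 256·t + 535 = 0  ⇒  m = 128² − 25·535 = 3009
m = 3009 > 0,  v_rel·d = 128 > 0  ⇒  inside

inside=yes margin=3009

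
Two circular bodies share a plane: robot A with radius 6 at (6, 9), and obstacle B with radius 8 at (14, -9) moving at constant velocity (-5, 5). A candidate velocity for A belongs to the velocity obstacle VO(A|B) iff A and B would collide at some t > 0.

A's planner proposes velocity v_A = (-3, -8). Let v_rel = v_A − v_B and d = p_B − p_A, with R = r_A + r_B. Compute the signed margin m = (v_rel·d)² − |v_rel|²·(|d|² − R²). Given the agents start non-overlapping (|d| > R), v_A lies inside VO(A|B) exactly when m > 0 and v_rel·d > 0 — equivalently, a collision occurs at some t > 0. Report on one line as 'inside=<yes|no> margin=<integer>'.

d = (8, -18),  |d|² = 388;  R = 6+8 = 14,  c = 388−14² = 192
v_rel = (2, -13),  |v_rel|² = 173;  v_rel·d = (2)·(8) + (-13)·(-18) = 250
173·t² − 500·t + 192 = 0  ⇒  m = 250² − 173·192 = 29284
m = 29284 > 0,  v_rel·d = 250 > 0  ⇒  inside

inside=yes margin=29284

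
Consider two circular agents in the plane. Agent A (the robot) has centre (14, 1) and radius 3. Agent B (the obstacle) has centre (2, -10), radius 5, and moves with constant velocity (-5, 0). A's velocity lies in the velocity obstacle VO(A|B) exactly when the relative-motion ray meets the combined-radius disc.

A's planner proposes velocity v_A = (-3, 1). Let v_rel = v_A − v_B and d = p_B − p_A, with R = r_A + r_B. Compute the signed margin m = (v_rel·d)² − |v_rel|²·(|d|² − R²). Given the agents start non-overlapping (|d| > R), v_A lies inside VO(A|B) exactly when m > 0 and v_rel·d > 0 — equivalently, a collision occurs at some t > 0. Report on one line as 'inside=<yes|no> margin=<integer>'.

d = (-12, -11),  |d|² = 265;  R = 3+5 = 8,  c = 265−8² = 201
v_rel = (2, 1),  |v_rel|² = 5;  v_rel·d = (2)·(-12) + (1)·(-11) = -35
5·t² + 70·t + 201 = 0  ⇒  m = (-35)² − 5·201 = 220
m = 220 > 0,  v_rel·d = -35 < 0  ⇒  outside

inside=no margin=220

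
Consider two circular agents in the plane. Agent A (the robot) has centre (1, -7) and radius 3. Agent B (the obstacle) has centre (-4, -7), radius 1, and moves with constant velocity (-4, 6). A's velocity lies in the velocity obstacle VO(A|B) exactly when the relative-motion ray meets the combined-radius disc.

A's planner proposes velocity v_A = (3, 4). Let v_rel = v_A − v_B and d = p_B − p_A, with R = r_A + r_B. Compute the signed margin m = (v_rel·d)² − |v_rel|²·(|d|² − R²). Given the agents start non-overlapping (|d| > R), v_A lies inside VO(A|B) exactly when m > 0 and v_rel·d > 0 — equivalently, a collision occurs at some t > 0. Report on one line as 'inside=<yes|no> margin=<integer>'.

d = (-5, 0),  |d|² = 25;  R = 3+1 = 4,  c = 25−4² = 9
v_rel = (7, -2),  |v_rel|² = 53;  v_rel·d = (7)·(-5) + (-2)·(0) = -35
53·t² + 70·t + 9 = 0  ⇒  m = (-35)² − 53·9 = 748
m = 748 > 0,  v_rel·d = -35 < 0  ⇒  outside

inside=no margin=748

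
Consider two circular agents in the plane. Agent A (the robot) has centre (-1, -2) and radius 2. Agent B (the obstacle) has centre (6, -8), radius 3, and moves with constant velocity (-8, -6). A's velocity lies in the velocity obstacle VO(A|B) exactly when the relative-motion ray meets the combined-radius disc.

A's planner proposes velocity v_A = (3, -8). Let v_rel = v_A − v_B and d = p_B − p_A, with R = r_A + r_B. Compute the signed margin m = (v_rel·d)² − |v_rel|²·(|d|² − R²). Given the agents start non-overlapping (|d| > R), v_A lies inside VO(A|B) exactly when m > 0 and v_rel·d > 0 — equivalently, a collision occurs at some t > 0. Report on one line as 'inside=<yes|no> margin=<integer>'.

d = (7, -6),  |d|² = 85;  R = 2+3 = 5,  c = 85−5² = 60
v_rel = (11, -2),  |v_rel|² = 125;  v_rel·d = (11)·(7) + (-2)·(-6) = 89
125·t² − 178·t + 60 = 0  ⇒  m = 89² − 125·60 = 421
m = 421 > 0,  v_rel·d = 89 > 0  ⇒  inside

inside=yes margin=421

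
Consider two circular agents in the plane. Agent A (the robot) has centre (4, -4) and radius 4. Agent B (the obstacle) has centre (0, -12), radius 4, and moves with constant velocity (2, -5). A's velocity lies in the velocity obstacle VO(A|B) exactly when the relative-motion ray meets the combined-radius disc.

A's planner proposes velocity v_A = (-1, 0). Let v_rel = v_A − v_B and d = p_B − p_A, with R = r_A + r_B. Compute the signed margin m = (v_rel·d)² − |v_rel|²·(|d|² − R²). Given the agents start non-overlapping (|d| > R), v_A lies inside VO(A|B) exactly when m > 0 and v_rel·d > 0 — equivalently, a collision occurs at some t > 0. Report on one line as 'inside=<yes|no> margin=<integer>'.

d = (-4, -8),  |d|² = 80;  R = 4+4 = 8,  c = 80−8² = 16
v_rel = (-3, 5),  |v_rel|² = 34;  v_rel·d = (-3)·(-4) + (5)·(-8) = -28
34·t² + 56·t + 16 = 0  ⇒  m = (-28)² − 34·16 = 240
m = 240 > 0,  v_rel·d = -28 < 0  ⇒  outside

inside=no margin=240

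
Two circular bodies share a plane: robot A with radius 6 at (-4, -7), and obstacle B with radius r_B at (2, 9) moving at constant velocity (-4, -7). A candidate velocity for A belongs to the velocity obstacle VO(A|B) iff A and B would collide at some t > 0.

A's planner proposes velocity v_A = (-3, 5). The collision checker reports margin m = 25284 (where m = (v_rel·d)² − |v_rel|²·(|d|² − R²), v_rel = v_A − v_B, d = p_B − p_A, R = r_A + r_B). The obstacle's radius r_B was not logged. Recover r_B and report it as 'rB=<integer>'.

m = 25284
d = (6, 16);  v_rel = (1, 12),  |v_rel|² = 145
v_rel×d = (1)·(16) − (12)·(6) = -56
since m = R²·145 − (-56)²:  R² = (3136 + 25284) / 145 = 196
R = √196 = 14  ⇒  r_B = 14 − 6 = 8

rB=8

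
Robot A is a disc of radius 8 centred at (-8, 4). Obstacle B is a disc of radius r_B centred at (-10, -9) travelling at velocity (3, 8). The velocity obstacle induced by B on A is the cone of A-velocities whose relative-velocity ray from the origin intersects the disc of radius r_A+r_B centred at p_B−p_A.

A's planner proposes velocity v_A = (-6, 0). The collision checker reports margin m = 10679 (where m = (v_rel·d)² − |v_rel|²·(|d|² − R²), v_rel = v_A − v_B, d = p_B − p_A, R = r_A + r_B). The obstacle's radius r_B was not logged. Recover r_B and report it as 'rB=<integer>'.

m = 10679
d = (-2, -13);  v_rel = (-9, -8),  |v_rel|² = 145
v_rel×d = (-9)·(-13) − (-8)·(-2) = 101
since m = R²·145 − 101²:  R² = (10201 + 10679) / 145 = 144
R = √144 = 12  ⇒  r_B = 12 − 8 = 4

rB=4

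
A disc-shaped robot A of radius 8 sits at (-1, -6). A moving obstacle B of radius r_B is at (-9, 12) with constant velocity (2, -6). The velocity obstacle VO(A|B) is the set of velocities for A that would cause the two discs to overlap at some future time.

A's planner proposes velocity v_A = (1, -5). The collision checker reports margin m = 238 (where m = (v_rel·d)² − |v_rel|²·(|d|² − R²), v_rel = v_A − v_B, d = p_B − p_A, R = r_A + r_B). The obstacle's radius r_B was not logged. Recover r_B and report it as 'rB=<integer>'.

m = 238
d = (-8, 18);  v_rel = (-1, 1),  |v_rel|² = 2
v_rel×d = (-1)·(18) − (1)·(-8) = -10
since m = R²·2 − (-10)²:  R² = (100 + 238) / 2 = 169
R = √169 = 13  ⇒  r_B = 13 − 8 = 5

rB=5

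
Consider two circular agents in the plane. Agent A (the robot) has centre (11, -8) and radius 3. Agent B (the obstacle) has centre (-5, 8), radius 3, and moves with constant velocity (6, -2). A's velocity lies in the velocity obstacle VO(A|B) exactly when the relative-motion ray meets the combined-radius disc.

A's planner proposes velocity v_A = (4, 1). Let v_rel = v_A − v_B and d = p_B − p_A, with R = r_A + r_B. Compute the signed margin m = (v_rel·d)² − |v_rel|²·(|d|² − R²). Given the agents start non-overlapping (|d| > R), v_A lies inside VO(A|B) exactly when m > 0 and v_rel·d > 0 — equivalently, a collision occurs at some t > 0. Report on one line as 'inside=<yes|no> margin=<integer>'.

d = (-16, 16),  |d|² = 512;  R = 3+3 = 6,  c = 512−6² = 476
v_rel = (-2, 3),  |v_rel|² = 13;  v_rel·d = (-2)·(-16) + (3)·(16) = 80
13·t² − 160·t + 476 = 0  ⇒  m = 80² − 13·476 = 212
m = 212 > 0,  v_rel·d = 80 > 0  ⇒  inside

inside=yes margin=212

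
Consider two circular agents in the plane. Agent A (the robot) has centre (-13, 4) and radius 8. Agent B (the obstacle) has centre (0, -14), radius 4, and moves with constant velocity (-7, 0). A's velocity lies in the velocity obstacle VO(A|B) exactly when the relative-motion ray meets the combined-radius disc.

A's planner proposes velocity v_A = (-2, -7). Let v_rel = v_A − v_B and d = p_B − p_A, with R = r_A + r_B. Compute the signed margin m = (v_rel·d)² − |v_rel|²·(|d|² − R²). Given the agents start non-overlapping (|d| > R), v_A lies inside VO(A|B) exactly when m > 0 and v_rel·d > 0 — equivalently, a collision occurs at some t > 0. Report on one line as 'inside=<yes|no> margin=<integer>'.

d = (13, -18),  |d|² = 493;  R = 8+4 = 12,  c = 493−12² = 349
v_rel = (5, -7),  |v_rel|² = 74;  v_rel·d = (5)·(13) + (-7)·(-18) = 191
74·t² − 382·t + 349 = 0  ⇒  m = 191² − 74·349 = 10655
m = 10655 > 0,  v_rel·d = 191 > 0  ⇒  inside

inside=yes margin=10655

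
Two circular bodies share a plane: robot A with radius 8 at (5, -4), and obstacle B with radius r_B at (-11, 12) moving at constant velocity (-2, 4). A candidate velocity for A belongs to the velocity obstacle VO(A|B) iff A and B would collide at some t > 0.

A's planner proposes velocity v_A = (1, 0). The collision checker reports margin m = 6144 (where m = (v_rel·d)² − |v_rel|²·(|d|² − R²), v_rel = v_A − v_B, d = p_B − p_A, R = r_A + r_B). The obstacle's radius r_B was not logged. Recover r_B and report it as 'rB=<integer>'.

m = 6144
d = (-16, 16);  v_rel = (3, -4),  |v_rel|² = 25
v_rel×d = (3)·(16) − (-4)·(-16) = -16
since m = R²·25 − (-16)²:  R² = (256 + 6144) / 25 = 256
R = √256 = 16  ⇒  r_B = 16 − 8 = 8

rB=8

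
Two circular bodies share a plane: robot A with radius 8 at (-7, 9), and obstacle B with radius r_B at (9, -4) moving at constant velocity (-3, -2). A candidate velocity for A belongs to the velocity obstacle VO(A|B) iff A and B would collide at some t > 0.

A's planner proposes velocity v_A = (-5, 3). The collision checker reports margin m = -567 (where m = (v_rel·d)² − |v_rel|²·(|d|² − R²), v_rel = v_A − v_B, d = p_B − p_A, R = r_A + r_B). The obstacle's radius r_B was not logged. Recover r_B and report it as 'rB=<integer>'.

m = -567
d = (16, -13);  v_rel = (-2, 5),  |v_rel|² = 29
v_rel×d = (-2)·(-13) − (5)·(16) = -54
since m = R²·29 − (-54)²:  R² = (2916 + -567) / 29 = 81
R = √81 = 9  ⇒  r_B = 9 − 8 = 1

rB=1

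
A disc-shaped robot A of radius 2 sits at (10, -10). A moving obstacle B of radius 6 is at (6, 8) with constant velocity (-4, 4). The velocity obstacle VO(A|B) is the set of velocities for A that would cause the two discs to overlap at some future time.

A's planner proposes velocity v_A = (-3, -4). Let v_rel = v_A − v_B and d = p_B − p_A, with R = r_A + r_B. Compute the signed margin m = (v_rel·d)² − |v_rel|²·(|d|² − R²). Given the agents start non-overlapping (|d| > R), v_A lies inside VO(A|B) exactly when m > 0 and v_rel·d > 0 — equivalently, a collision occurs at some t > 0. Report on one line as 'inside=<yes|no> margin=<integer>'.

d = (-4, 18),  |d|² = 340;  R = 2+6 = 8,  c = 340−8² = 276
v_rel = (1, -8),  |v_rel|² = 65;  v_rel·d = (1)·(-4) + (-8)·(18) = -148
65·t² + 296·t + 276 = 0  ⇒  m = (-148)² − 65·276 = 3964
m = 3964 > 0,  v_rel·d = -148 < 0  ⇒  outside

inside=no margin=3964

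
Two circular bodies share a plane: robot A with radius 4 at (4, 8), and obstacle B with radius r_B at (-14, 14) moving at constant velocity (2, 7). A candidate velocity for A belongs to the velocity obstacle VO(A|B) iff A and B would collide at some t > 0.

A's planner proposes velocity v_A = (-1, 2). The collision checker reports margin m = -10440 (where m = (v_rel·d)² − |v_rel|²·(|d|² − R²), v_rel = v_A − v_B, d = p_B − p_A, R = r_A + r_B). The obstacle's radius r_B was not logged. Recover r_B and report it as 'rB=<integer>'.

m = -10440
d = (-18, 6);  v_rel = (-3, -5),  |v_rel|² = 34
v_rel×d = (-3)·(6) − (-5)·(-18) = -108
since m = R²·34 − (-108)²:  R² = (11664 + -10440) / 34 = 36
R = √36 = 6  ⇒  r_B = 6 − 4 = 2

rB=2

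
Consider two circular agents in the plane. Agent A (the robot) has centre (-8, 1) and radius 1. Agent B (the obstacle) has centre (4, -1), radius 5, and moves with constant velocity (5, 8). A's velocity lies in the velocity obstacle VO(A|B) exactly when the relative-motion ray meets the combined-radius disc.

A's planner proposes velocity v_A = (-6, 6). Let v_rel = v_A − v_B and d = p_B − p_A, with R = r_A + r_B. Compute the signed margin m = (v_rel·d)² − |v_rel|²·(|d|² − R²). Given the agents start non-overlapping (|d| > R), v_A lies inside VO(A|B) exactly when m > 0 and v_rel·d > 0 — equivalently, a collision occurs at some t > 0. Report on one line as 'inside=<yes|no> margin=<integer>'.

d = (12, -2),  |d|² = 148;  R = 1+5 = 6,  c = 148−6² = 112
v_rel = (-11, -2),  |v_rel|² = 125;  v_rel·d = (-11)·(12) + (-2)·(-2) = -128
125·t² + 256·t + 112 = 0  ⇒  m = (-128)² − 125·112 = 2384
m = 2384 > 0,  v_rel·d = -128 < 0  ⇒  outside

inside=no margin=2384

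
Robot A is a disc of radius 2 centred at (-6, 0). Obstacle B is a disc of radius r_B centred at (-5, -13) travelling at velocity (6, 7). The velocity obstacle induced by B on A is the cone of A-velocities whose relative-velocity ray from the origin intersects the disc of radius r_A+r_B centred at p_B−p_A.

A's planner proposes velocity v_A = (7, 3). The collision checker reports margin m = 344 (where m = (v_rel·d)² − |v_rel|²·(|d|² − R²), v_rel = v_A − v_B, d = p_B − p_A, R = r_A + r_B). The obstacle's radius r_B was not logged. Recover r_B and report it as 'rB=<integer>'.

m = 344
d = (1, -13);  v_rel = (1, -4),  |v_rel|² = 17
v_rel×d = (1)·(-13) − (-4)·(1) = -9
since m = R²·17 − (-9)²:  R² = (81 + 344) / 17 = 25
R = √25 = 5  ⇒  r_B = 5 − 2 = 3

rB=3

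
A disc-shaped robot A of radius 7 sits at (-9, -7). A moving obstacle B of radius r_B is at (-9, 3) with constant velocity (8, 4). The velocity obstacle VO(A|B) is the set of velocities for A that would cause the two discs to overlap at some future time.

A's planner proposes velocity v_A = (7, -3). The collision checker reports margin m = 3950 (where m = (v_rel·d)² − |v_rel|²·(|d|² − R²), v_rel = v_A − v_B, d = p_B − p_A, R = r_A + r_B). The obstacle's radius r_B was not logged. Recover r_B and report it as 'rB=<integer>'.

m = 3950
d = (0, 10);  v_rel = (-1, -7),  |v_rel|² = 50
v_rel×d = (-1)·(10) − (-7)·(0) = -10
since m = R²·50 − (-10)²:  R² = (100 + 3950) / 50 = 81
R = √81 = 9  ⇒  r_B = 9 − 7 = 2

rB=2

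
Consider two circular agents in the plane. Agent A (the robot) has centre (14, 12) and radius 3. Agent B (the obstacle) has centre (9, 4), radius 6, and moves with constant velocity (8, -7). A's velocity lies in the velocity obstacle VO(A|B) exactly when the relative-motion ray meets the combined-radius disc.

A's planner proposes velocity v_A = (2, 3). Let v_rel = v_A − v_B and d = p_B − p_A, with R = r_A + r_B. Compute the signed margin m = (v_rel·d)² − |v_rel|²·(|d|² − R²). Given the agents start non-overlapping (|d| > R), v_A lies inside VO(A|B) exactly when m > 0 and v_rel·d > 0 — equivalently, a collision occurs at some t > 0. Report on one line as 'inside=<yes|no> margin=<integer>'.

d = (-5, -8),  |d|² = 89;  R = 3+6 = 9,  c = 89−9² = 8
v_rel = (-6, 10),  |v_rel|² = 136;  v_rel·d = (-6)·(-5) + (10)·(-8) = -50
136·t² + 100·t + 8 = 0  ⇒  m = (-50)² − 136·8 = 1412
m = 1412 > 0,  v_rel·d = -50 < 0  ⇒  outside

inside=no margin=1412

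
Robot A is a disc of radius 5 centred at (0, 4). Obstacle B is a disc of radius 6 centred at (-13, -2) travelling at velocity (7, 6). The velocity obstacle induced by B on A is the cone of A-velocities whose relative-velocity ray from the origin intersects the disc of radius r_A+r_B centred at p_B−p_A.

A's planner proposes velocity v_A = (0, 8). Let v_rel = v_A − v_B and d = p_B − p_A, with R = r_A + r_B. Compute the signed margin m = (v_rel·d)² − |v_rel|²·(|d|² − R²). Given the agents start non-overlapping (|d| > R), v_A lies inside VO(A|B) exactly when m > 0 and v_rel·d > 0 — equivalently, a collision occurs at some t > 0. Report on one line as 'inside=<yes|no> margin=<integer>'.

d = (-13, -6),  |d|² = 205;  R = 5+6 = 11,  c = 205−11² = 84
v_rel = (-7, 2),  |v_rel|² = 53;  v_rel·d = (-7)·(-13) + (2)·(-6) = 79
53·t² − 158·t + 84 = 0  ⇒  m = 79² − 53·84 = 1789
m = 1789 > 0,  v_rel·d = 79 > 0  ⇒  inside

inside=yes margin=1789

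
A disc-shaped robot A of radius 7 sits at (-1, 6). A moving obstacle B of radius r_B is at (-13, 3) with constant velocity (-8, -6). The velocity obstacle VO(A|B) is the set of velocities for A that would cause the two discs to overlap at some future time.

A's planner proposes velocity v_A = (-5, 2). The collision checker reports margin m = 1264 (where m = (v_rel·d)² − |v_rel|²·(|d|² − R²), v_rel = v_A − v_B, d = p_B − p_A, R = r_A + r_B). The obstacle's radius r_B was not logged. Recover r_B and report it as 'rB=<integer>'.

m = 1264
d = (-12, -3);  v_rel = (3, 8),  |v_rel|² = 73
v_rel×d = (3)·(-3) − (8)·(-12) = 87
since m = R²·73 − 87²:  R² = (7569 + 1264) / 73 = 121
R = √121 = 11  ⇒  r_B = 11 − 7 = 4

rB=4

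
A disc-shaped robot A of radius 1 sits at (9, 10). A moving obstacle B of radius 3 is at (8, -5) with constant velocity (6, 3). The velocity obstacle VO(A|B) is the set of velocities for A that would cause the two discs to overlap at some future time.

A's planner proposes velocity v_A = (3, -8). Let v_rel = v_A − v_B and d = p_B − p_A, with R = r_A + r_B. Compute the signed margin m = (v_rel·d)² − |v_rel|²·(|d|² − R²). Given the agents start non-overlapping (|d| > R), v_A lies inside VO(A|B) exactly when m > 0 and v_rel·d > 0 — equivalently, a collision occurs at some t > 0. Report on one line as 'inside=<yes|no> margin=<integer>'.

d = (-1, -15),  |d|² = 226;  R = 1+3 = 4,  c = 226−4² = 210
v_rel = (-3, -11),  |v_rel|² = 130;  v_rel·d = (-3)·(-1) + (-11)·(-15) = 168
130·t² − 336·t + 210 = 0  ⇒  m = 168² − 130·210 = 924
m = 924 > 0,  v_rel·d = 168 > 0  ⇒  inside

inside=yes margin=924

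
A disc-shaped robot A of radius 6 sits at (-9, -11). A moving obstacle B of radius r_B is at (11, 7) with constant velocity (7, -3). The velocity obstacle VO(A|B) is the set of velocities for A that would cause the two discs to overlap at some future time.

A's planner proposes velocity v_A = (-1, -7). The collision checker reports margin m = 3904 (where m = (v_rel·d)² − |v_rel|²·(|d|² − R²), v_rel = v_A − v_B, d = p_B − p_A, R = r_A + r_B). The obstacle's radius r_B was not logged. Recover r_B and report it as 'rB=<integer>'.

m = 3904
d = (20, 18);  v_rel = (-8, -4),  |v_rel|² = 80
v_rel×d = (-8)·(18) − (-4)·(20) = -64
since m = R²·80 − (-64)²:  R² = (4096 + 3904) / 80 = 100
R = √100 = 10  ⇒  r_B = 10 − 6 = 4

rB=4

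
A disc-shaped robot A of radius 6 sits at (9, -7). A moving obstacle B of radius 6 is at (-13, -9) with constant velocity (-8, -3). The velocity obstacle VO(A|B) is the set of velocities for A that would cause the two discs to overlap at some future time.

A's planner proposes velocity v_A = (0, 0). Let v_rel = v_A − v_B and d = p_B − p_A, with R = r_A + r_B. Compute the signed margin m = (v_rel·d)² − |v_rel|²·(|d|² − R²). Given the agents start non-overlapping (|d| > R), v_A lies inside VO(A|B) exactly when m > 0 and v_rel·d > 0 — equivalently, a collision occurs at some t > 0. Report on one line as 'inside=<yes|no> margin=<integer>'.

d = (-22, -2),  |d|² = 488;  R = 6+6 = 12,  c = 488−12² = 344
v_rel = (8, 3),  |v_rel|² = 73;  v_rel·d = (8)·(-22) + (3)·(-2) = -182
73·t² + 364·t + 344 = 0  ⇒  m = (-182)² − 73·344 = 8012
m = 8012 > 0,  v_rel·d = -182 < 0  ⇒  outside

inside=no margin=8012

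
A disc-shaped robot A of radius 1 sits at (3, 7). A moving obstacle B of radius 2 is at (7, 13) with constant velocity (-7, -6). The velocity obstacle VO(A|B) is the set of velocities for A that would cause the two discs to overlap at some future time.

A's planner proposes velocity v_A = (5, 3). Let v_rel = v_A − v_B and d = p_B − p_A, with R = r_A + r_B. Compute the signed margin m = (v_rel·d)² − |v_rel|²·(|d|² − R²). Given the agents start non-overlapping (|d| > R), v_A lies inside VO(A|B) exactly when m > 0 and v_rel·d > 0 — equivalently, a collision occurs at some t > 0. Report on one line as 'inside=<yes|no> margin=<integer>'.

d = (4, 6),  |d|² = 52;  R = 1+2 = 3,  c = 52−3² = 43
v_rel = (12, 9),  |v_rel|² = 225;  v_rel·d = (12)·(4) + (9)·(6) = 102
225·t² − 204·t + 43 = 0  ⇒  m = 102² − 225·43 = 729
m = 729 > 0,  v_rel·d = 102 > 0  ⇒  inside

inside=yes margin=729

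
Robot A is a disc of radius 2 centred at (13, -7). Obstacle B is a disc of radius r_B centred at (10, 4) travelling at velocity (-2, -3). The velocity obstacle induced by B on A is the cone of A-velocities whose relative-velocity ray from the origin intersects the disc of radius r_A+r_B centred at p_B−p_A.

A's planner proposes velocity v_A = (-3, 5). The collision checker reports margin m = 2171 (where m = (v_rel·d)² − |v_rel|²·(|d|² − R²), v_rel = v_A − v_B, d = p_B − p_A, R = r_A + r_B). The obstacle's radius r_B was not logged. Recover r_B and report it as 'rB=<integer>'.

m = 2171
d = (-3, 11);  v_rel = (-1, 8),  |v_rel|² = 65
v_rel×d = (-1)·(11) − (8)·(-3) = 13
since m = R²·65 − 13²:  R² = (169 + 2171) / 65 = 36
R = √36 = 6  ⇒  r_B = 6 − 2 = 4

rB=4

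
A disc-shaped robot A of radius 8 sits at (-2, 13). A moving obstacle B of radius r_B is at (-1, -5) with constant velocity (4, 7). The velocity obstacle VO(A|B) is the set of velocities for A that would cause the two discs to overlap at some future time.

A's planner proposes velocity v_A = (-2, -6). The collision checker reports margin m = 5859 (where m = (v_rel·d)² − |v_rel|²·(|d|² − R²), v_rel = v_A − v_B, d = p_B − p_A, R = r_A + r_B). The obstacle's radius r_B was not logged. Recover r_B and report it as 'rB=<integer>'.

m = 5859
d = (1, -18);  v_rel = (-6, -13),  |v_rel|² = 205
v_rel×d = (-6)·(-18) − (-13)·(1) = 121
since m = R²·205 − 121²:  R² = (14641 + 5859) / 205 = 100
R = √100 = 10  ⇒  r_B = 10 − 8 = 2

rB=2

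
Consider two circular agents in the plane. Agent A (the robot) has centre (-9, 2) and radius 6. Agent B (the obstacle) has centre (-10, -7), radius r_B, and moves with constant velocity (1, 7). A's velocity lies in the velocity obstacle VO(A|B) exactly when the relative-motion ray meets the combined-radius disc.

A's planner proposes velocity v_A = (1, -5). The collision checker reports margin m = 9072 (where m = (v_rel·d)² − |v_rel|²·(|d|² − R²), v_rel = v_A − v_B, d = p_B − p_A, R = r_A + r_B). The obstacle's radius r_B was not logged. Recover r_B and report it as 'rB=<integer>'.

m = 9072
d = (-1, -9);  v_rel = (0, -12),  |v_rel|² = 144
v_rel×d = (0)·(-9) − (-12)·(-1) = -12
since m = R²·144 − (-12)²:  R² = (144 + 9072) / 144 = 64
R = √64 = 8  ⇒  r_B = 8 − 6 = 2

rB=2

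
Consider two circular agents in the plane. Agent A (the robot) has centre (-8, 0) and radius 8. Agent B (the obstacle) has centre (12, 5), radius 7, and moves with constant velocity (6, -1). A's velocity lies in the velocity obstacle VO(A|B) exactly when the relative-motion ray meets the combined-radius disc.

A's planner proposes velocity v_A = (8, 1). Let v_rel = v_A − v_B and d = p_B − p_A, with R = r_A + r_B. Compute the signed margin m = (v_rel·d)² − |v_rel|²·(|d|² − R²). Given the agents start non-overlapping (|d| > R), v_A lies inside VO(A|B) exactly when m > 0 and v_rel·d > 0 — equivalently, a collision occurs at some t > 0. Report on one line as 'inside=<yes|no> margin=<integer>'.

d = (20, 5),  |d|² = 425;  R = 8+7 = 15,  c = 425−15² = 200
v_rel = (2, 2),  |v_rel|² = 8;  v_rel·d = (2)·(20) + (2)·(5) = 50
8·t² − 100·t + 200 = 0  ⇒  m = 50² − 8·200 = 900
m = 900 > 0,  v_rel·d = 50 > 0  ⇒  inside

inside=yes margin=900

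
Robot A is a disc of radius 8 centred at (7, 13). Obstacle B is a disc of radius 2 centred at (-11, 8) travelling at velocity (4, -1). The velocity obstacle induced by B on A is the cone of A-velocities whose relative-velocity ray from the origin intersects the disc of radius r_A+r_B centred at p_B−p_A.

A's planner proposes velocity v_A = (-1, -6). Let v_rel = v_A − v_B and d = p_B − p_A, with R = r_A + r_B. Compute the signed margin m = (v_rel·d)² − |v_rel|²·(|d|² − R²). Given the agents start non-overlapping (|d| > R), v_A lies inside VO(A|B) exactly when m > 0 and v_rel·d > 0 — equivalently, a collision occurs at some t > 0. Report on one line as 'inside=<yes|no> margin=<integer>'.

d = (-18, -5),  |d|² = 349;  R = 8+2 = 10,  c = 349−10² = 249
v_rel = (-5, -5),  |v_rel|² = 50;  v_rel·d = (-5)·(-18) + (-5)·(-5) = 115
50·t² − 230·t + 249 = 0  ⇒  m = 115² − 50·249 = 775
m = 775 > 0,  v_rel·d = 115 > 0  ⇒  inside

inside=yes margin=775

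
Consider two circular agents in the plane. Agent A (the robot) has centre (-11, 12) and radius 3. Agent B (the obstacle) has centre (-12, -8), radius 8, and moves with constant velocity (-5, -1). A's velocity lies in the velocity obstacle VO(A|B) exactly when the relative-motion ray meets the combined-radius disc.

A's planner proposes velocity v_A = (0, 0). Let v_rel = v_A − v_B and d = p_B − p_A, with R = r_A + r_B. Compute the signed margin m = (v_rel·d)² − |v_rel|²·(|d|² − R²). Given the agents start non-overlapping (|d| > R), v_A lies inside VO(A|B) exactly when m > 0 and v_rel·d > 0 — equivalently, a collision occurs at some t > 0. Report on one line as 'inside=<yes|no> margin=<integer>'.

d = (-1, -20),  |d|² = 401;  R = 3+8 = 11,  c = 401−11² = 280
v_rel = (5, 1),  |v_rel|² = 26;  v_rel·d = (5)·(-1) + (1)·(-20) = -25
26·t² + 50·t + 280 = 0  ⇒  m = (-25)² − 26·280 = -6655
m = -6655 < 0,  v_rel·d = -25 < 0  ⇒  outside

inside=no margin=-6655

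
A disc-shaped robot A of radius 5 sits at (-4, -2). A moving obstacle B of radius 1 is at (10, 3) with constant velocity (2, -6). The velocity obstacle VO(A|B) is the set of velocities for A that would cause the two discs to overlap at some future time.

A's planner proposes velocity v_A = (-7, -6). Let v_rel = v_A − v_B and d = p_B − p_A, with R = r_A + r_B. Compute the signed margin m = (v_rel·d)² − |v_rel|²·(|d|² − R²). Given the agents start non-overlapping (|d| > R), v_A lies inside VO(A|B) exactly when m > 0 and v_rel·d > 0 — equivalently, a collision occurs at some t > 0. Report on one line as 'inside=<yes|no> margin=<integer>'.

d = (14, 5),  |d|² = 221;  R = 5+1 = 6,  c = 221−6² = 185
v_rel = (-9, 0),  |v_rel|² = 81;  v_rel·d = (-9)·(14) + (0)·(5) = -126
81·t² + 252·t + 185 = 0  ⇒  m = (-126)² − 81·185 = 891
m = 891 > 0,  v_rel·d = -126 < 0  ⇒  outside

inside=no margin=891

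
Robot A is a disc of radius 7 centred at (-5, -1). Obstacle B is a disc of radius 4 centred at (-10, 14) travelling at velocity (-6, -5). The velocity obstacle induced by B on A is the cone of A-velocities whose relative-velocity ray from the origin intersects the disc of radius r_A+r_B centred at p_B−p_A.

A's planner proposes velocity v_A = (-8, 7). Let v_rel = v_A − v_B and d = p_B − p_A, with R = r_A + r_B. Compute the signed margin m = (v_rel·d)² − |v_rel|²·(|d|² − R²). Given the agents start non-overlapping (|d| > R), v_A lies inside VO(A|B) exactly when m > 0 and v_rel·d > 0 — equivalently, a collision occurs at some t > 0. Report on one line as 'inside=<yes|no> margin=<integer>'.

d = (-5, 15),  |d|² = 250;  R = 7+4 = 11,  c = 250−11² = 129
v_rel = (-2, 12),  |v_rel|² = 148;  v_rel·d = (-2)·(-5) + (12)·(15) = 190
148·t² − 380·t + 129 = 0  ⇒  m = 190² − 148·129 = 17008
m = 17008 > 0,  v_rel·d = 190 > 0  ⇒  inside

inside=yes margin=17008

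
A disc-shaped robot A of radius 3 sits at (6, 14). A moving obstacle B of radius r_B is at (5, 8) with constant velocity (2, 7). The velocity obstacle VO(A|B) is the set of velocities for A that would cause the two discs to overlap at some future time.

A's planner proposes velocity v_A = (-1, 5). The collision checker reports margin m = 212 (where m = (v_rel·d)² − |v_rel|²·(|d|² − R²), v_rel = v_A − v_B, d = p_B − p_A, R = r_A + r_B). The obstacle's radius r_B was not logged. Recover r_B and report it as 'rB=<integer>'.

m = 212
d = (-1, -6);  v_rel = (-3, -2),  |v_rel|² = 13
v_rel×d = (-3)·(-6) − (-2)·(-1) = 16
since m = R²·13 − 16²:  R² = (256 + 212) / 13 = 36
R = √36 = 6  ⇒  r_B = 6 − 3 = 3

rB=3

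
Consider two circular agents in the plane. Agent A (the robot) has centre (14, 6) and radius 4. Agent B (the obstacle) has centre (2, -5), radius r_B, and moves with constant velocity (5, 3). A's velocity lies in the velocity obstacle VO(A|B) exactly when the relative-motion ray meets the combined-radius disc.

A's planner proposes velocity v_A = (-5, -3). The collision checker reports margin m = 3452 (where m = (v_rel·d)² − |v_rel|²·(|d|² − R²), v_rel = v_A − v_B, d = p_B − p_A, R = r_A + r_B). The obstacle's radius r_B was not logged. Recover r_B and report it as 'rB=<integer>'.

m = 3452
d = (-12, -11);  v_rel = (-10, -6),  |v_rel|² = 136
v_rel×d = (-10)·(-11) − (-6)·(-12) = 38
since m = R²·136 − 38²:  R² = (1444 + 3452) / 136 = 36
R = √36 = 6  ⇒  r_B = 6 − 4 = 2

rB=2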